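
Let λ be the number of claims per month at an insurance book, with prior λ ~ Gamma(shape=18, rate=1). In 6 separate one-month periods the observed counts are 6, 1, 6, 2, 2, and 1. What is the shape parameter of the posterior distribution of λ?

36

Total count: 6 + 1 + 6 + 2 + 2 + 1 = 18.
Total exposure: 6 months.
Conjugate update: add total count to the shape and total exposure to the rate, giving Gamma(36, 7).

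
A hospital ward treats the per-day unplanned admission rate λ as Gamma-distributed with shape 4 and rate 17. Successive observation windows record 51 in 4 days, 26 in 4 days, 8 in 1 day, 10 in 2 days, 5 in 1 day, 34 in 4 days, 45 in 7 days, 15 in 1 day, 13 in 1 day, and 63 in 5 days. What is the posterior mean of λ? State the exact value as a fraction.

Total count: 51 + 26 + 8 + 10 + 5 + 34 + 45 + 15 + 13 + 63 = 270.
Total exposure: 4 + 4 + 1 + 2 + 1 + 4 + 7 + 1 + 1 + 5 = 30 days.
Conjugate update: add total count to the shape and total exposure to the rate, giving Gamma(274, 47).
Posterior mean = α'/β' = 274/47.

274/47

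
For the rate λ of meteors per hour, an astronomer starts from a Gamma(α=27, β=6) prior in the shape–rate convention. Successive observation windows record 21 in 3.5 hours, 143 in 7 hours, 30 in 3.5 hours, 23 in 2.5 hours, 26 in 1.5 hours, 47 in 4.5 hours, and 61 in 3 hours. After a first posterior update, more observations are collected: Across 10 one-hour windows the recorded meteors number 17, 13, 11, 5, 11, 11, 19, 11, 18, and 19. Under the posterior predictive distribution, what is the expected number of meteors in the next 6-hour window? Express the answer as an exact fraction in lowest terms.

Total count: 21 + 143 + 30 + 23 + 26 + 47 + 61 = 351.
Total exposure: 3.5 + 7 + 3.5 + 2.5 + 1.5 + 4.5 + 3 = 25.5 hours.
After the first batch: Gamma(27 + 351, 6 + 25.5) = Gamma(378, 63/2).
Total count: 17 + 13 + 11 + 5 + 11 + 11 + 19 + 11 + 18 + 19 = 135.
Total exposure: 10 hours.
After the second batch: Gamma(378 + 135, 63/2 + 10) = Gamma(513, 83/2).
Predictive mean over a 6-hour window = T·E[λ|data] = 6·513/(83/2) = 6156/83.

6156/83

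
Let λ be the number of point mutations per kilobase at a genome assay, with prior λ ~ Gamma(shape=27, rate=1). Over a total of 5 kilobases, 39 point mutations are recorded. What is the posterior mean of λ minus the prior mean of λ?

-16

Total count 39 over total exposure 5 kilobases.
Posterior: α' = 27 + 39 = 66, β' = 1 + 5 = 6.
Posterior mean = 66/6 = 11; prior mean = 27/1 = 27. Difference = 11 − 27 = -16.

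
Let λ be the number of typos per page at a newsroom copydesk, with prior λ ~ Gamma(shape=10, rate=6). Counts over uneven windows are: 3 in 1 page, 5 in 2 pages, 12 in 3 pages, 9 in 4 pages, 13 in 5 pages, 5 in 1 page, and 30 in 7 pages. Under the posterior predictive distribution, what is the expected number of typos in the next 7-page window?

21

Total count: 3 + 5 + 12 + 9 + 13 + 5 + 30 = 77.
Total exposure: 1 + 2 + 3 + 4 + 5 + 1 + 7 = 23 pages.
The Gamma prior is conjugate for the Poisson rate, so λ | data ~ Gamma(10+77, 6+23) = Gamma(87, 29).
Predictive mean over a 7-page window = T·E[λ|data] = 7·87/29 = 21.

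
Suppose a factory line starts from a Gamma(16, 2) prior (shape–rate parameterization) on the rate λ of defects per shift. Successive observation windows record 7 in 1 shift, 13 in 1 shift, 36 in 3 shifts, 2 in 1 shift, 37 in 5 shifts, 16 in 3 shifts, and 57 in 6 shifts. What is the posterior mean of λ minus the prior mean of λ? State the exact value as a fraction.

4/11

Total count: 7 + 13 + 36 + 2 + 37 + 16 + 57 = 168.
Total exposure: 1 + 1 + 3 + 1 + 5 + 3 + 6 = 20 shifts.
Conjugate update: add total count to the shape and total exposure to the rate, giving Gamma(184, 22).
Posterior mean = 184/22 = 92/11; prior mean = 16/2 = 8. Difference = 92/11 − 8 = 4/11.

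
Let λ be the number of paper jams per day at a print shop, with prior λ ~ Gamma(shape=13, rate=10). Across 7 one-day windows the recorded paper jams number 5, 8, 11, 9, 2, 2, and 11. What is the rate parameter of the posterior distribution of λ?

Total count: 5 + 8 + 11 + 9 + 2 + 2 + 11 = 48.
Total exposure: 7 days.
The Gamma prior is conjugate for the Poisson rate, so λ | data ~ Gamma(13+48, 10+7) = Gamma(61, 17).

17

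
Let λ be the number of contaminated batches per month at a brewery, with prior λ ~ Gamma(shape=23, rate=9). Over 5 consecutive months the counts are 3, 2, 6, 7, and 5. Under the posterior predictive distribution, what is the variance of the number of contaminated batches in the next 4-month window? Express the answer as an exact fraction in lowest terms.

Total count: 3 + 2 + 6 + 7 + 5 = 23.
Total exposure: 5 months.
Conjugate update: add total count to the shape and total exposure to the rate, giving Gamma(46, 14).
The posterior predictive for a window of length T is Negative Binomial with variance T·α'·(β'+T)/β'² = 4·46·18/196 = 828/49.

828/49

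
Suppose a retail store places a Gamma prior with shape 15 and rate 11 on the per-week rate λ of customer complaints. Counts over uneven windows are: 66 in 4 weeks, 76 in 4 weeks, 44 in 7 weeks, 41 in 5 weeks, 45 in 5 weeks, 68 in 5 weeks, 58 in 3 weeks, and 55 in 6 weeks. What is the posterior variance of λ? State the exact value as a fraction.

117/625

Total count: 66 + 76 + 44 + 41 + 45 + 68 + 58 + 55 = 453.
Total exposure: 4 + 4 + 7 + 5 + 5 + 5 + 3 + 6 = 39 weeks.
Conjugate update: add total count to the shape and total exposure to the rate, giving Gamma(468, 50).
Posterior variance = α'/β'² = 468/2500 = 117/625.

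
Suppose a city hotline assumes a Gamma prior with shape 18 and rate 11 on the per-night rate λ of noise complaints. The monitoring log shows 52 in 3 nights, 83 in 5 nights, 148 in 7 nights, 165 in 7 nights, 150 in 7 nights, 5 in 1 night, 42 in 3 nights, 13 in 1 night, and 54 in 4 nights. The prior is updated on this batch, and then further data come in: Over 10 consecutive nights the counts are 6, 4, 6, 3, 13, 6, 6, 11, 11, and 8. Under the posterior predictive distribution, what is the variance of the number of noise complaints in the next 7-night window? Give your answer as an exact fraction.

Total count: 52 + 83 + 148 + 165 + 150 + 5 + 42 + 13 + 54 = 712.
Total exposure: 3 + 5 + 7 + 7 + 7 + 1 + 3 + 1 + 4 = 38 nights.
After the first batch: Gamma(18 + 712, 11 + 38) = Gamma(730, 49).
Total count: 6 + 4 + 6 + 3 + 13 + 6 + 6 + 11 + 11 + 8 = 74.
Total exposure: 10 nights.
After the second batch: Gamma(730 + 74, 49 + 10) = Gamma(804, 59).
The posterior predictive for a window of length T is Negative Binomial with variance T·α'·(β'+T)/β'² = 7·804·66/3481 = 371448/3481.

371448/3481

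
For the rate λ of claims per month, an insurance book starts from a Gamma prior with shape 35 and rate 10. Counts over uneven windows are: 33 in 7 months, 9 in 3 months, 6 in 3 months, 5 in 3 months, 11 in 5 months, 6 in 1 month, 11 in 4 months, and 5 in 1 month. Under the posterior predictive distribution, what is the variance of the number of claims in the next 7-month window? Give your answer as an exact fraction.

Total count: 33 + 9 + 6 + 5 + 11 + 6 + 11 + 5 = 86.
Total exposure: 7 + 3 + 3 + 3 + 5 + 1 + 4 + 1 = 27 months.
The Gamma prior is conjugate for the Poisson rate, so λ | data ~ Gamma(35+86, 10+27) = Gamma(121, 37).
The posterior predictive for a window of length T is Negative Binomial with variance T·α'·(β'+T)/β'² = 7·121·44/1369 = 37268/1369.

37268/1369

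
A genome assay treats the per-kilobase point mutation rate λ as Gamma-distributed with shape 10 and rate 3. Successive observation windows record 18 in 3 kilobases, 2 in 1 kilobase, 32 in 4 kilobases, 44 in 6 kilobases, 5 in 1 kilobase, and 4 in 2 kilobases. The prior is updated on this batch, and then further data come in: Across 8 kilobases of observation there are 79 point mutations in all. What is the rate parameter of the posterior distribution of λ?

Total count: 18 + 2 + 32 + 44 + 5 + 4 = 105.
Total exposure: 3 + 1 + 4 + 6 + 1 + 2 = 17 kilobases.
After the first batch: Gamma(10 + 105, 3 + 17) = Gamma(115, 20).
Total count 79 over total exposure 8 kilobases.
After the second batch: Gamma(115 + 79, 20 + 8) = Gamma(194, 28).

28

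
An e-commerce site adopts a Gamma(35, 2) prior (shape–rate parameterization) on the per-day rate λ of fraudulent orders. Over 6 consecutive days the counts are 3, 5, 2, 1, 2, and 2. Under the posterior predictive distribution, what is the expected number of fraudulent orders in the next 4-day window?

Total count: 3 + 5 + 2 + 1 + 2 + 2 = 15.
Total exposure: 6 days.
Conjugate update: add total count to the shape and total exposure to the rate, giving Gamma(50, 8).
Predictive mean over a 4-day window = T·E[λ|data] = 4·50/8 = 25.

25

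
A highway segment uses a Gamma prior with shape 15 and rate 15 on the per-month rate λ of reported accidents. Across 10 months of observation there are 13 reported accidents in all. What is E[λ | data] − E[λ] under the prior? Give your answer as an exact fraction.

Total count 13 over total exposure 10 months.
By Gamma–Poisson conjugacy, the posterior is Gamma(α + Σx, β + Σt) = Gamma(15 + 13, 15 + 10) = Gamma(28, 25).
Posterior mean = 28/25 = 28/25; prior mean = 15/15 = 1. Difference = 28/25 − 1 = 3/25.

3/25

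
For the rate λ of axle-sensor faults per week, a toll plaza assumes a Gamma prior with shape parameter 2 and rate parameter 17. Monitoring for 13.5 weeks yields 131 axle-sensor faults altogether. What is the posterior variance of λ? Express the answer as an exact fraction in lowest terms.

Total count 131 over total exposure 13.5 weeks.
Conjugate update: add total count to the shape and total exposure to the rate, giving Gamma(133, 61/2).
Posterior variance = α'/β'² = 133/(3721/4) = 532/3721.

532/3721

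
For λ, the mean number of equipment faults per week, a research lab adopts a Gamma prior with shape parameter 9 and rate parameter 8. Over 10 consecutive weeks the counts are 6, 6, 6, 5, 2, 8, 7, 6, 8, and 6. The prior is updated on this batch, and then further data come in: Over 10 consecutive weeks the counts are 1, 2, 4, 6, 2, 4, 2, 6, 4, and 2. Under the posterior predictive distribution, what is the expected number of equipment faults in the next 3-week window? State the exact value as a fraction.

Total count: 6 + 6 + 6 + 5 + 2 + 8 + 7 + 6 + 8 + 6 = 60.
Total exposure: 10 weeks.
After the first batch: Gamma(9 + 60, 8 + 10) = Gamma(69, 18).
Total count: 1 + 2 + 4 + 6 + 2 + 4 + 2 + 6 + 4 + 2 = 33.
Total exposure: 10 weeks.
After the second batch: Gamma(69 + 33, 18 + 10) = Gamma(102, 28).
Predictive mean over a 3-week window = T·E[λ|data] = 3·102/28 = 153/14.

153/14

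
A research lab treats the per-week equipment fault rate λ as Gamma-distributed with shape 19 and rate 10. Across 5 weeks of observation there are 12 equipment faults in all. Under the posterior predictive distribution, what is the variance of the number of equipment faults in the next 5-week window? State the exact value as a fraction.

124/9

Total count 12 over total exposure 5 weeks.
The Gamma prior is conjugate for the Poisson rate, so λ | data ~ Gamma(19+12, 10+5) = Gamma(31, 15).
The posterior predictive for a window of length T is Negative Binomial with variance T·α'·(β'+T)/β'² = 5·31·20/225 = 124/9.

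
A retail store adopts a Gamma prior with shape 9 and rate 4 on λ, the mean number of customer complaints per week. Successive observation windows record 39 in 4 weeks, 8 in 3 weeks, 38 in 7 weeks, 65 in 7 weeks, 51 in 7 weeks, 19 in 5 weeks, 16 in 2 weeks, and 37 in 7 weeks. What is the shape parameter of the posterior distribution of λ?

Total count: 39 + 8 + 38 + 65 + 51 + 19 + 16 + 37 = 273.
Total exposure: 4 + 3 + 7 + 7 + 7 + 5 + 2 + 7 = 42 weeks.
The Gamma prior is conjugate for the Poisson rate, so λ | data ~ Gamma(9+273, 4+42) = Gamma(282, 46).

282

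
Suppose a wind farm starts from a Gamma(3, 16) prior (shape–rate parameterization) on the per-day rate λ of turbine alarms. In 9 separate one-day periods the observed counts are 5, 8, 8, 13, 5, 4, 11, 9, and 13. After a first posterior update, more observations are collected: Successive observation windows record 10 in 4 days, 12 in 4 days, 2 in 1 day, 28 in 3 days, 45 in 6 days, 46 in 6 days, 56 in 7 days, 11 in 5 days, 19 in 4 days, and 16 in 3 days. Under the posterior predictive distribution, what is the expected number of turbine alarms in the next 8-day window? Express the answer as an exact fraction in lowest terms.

648/17

Total count: 5 + 8 + 8 + 13 + 5 + 4 + 11 + 9 + 13 = 76.
Total exposure: 9 days.
After the first batch: Gamma(3 + 76, 16 + 9) = Gamma(79, 25).
Total count: 10 + 12 + 2 + 28 + 45 + 46 + 56 + 11 + 19 + 16 = 245.
Total exposure: 4 + 4 + 1 + 3 + 6 + 6 + 7 + 5 + 4 + 3 = 43 days.
After the second batch: Gamma(79 + 245, 25 + 43) = Gamma(324, 68).
Predictive mean over an 8-day window = T·E[λ|data] = 8·324/68 = 648/17.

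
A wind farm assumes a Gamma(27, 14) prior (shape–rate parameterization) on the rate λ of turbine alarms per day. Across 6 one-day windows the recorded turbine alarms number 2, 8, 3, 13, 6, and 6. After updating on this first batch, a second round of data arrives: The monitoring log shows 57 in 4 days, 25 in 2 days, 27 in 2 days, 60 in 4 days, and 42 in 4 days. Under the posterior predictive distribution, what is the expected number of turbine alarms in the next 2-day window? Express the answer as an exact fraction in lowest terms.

Total count: 2 + 8 + 3 + 13 + 6 + 6 = 38.
Total exposure: 6 days.
After the first batch: Gamma(27 + 38, 14 + 6) = Gamma(65, 20).
Total count: 57 + 25 + 27 + 60 + 42 = 211.
Total exposure: 4 + 2 + 2 + 4 + 4 = 16 days.
After the second batch: Gamma(65 + 211, 20 + 16) = Gamma(276, 36).
Predictive mean over a 2-day window = T·E[λ|data] = 2·276/36 = 46/3.

46/3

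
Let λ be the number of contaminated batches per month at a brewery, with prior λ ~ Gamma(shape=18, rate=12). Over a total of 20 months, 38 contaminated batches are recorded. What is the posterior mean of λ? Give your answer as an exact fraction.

Total count 38 over total exposure 20 months.
Conjugate update: add total count to the shape and total exposure to the rate, giving Gamma(56, 32).
Posterior mean = α'/β' = 56/32 = 7/4.

7/4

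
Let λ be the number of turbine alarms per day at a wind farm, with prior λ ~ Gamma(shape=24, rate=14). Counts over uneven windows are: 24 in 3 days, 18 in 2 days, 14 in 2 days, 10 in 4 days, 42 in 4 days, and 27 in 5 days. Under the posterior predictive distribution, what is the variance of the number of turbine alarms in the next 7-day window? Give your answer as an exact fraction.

45633/1156

Total count: 24 + 18 + 14 + 10 + 42 + 27 = 135.
Total exposure: 3 + 2 + 2 + 4 + 4 + 5 = 20 days.
Posterior: α' = 24 + 135 = 159, β' = 14 + 20 = 34.
The posterior predictive for a window of length T is Negative Binomial with variance T·α'·(β'+T)/β'² = 7·159·41/1156 = 45633/1156.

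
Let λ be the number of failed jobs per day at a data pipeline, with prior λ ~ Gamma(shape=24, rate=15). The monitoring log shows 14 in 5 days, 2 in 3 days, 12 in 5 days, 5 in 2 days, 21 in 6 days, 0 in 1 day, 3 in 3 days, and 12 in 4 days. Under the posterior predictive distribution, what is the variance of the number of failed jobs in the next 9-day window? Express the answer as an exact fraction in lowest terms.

Total count: 14 + 2 + 12 + 5 + 21 + 0 + 3 + 12 = 69.
Total exposure: 5 + 3 + 5 + 2 + 6 + 1 + 3 + 4 = 29 days.
The Gamma prior is conjugate for the Poisson rate, so λ | data ~ Gamma(24+69, 15+29) = Gamma(93, 44).
The posterior predictive for a window of length T is Negative Binomial with variance T·α'·(β'+T)/β'² = 9·93·53/1936 = 44361/1936.

44361/1936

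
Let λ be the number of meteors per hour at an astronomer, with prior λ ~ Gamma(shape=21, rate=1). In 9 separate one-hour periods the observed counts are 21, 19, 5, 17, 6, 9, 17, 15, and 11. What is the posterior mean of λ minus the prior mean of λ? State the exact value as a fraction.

-69/10

Total count: 21 + 19 + 5 + 17 + 6 + 9 + 17 + 15 + 11 = 120.
Total exposure: 9 hours.
Posterior: α' = 21 + 120 = 141, β' = 1 + 9 = 10.
Posterior mean = 141/10 = 141/10; prior mean = 21/1 = 21. Difference = 141/10 − 21 = -69/10.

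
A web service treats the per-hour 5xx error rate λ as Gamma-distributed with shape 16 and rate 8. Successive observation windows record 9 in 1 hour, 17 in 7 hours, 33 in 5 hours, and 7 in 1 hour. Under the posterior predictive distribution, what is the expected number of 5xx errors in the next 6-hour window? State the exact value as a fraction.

246/11

Total count: 9 + 17 + 33 + 7 = 66.
Total exposure: 1 + 7 + 5 + 1 = 14 hours.
Conjugate update: add total count to the shape and total exposure to the rate, giving Gamma(82, 22).
Predictive mean over a 6-hour window = T·E[λ|data] = 6·82/22 = 246/11.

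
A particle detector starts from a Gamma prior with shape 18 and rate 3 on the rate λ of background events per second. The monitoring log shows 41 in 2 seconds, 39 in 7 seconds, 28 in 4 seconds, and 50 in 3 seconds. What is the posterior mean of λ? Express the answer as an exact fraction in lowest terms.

176/19

Total count: 41 + 39 + 28 + 50 = 158.
Total exposure: 2 + 7 + 4 + 3 = 16 seconds.
By Gamma–Poisson conjugacy, the posterior is Gamma(α + Σx, β + Σt) = Gamma(18 + 158, 3 + 16) = Gamma(176, 19).
Posterior mean = α'/β' = 176/19.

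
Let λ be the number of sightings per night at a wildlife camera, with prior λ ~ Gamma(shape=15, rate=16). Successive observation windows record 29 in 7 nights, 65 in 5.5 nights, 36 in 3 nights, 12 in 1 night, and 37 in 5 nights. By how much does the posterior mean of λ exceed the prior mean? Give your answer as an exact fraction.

Total count: 29 + 65 + 36 + 12 + 37 = 179.
Total exposure: 7 + 5.5 + 3 + 1 + 5 = 21.5 nights.
Conjugate update: add total count to the shape and total exposure to the rate, giving Gamma(194, 75/2).
Posterior mean = 194/(75/2) = 388/75; prior mean = 15/16 = 15/16. Difference = 388/75 − 15/16 = 5083/1200.

5083/1200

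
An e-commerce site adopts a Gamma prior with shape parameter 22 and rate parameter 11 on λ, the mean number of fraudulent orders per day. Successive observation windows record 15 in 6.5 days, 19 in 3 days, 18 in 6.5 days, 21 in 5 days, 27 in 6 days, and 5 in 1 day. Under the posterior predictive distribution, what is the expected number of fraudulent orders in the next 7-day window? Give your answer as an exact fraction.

889/39

Total count: 15 + 19 + 18 + 21 + 27 + 5 = 105.
Total exposure: 6.5 + 3 + 6.5 + 5 + 6 + 1 = 28 days.
Conjugate update: add total count to the shape and total exposure to the rate, giving Gamma(127, 39).
Predictive mean over a 7-day window = T·E[λ|data] = 7·127/39 = 889/39.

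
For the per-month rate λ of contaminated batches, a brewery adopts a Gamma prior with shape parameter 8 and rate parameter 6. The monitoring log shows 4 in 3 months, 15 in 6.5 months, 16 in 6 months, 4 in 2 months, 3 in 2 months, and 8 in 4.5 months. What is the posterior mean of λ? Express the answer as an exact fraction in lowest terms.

Total count: 4 + 15 + 16 + 4 + 3 + 8 = 50.
Total exposure: 3 + 6.5 + 6 + 2 + 2 + 4.5 = 24 months.
By Gamma–Poisson conjugacy, the posterior is Gamma(α + Σx, β + Σt) = Gamma(8 + 50, 6 + 24) = Gamma(58, 30).
Posterior mean = α'/β' = 58/30 = 29/15.

29/15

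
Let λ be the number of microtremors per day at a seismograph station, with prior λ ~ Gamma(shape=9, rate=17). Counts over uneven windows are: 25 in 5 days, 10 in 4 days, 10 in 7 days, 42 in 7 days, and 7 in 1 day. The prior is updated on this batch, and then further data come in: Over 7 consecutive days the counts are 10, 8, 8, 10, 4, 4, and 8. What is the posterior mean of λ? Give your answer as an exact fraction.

155/48

Total count: 25 + 10 + 10 + 42 + 7 = 94.
Total exposure: 5 + 4 + 7 + 7 + 1 = 24 days.
After the first batch: Gamma(9 + 94, 17 + 24) = Gamma(103, 41).
Total count: 10 + 8 + 8 + 10 + 4 + 4 + 8 = 52.
Total exposure: 7 days.
After the second batch: Gamma(103 + 52, 41 + 7) = Gamma(155, 48).
Posterior mean = α'/β' = 155/48.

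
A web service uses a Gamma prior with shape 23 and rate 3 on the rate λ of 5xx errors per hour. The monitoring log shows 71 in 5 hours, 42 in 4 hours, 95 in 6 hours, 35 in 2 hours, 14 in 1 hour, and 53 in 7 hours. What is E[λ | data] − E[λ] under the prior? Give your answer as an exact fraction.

Total count: 71 + 42 + 95 + 35 + 14 + 53 = 310.
Total exposure: 5 + 4 + 6 + 2 + 1 + 7 = 25 hours.
Gamma(α, β) with Poisson data over total exposure Σt gives posterior Gamma(α+Σx, β+Σt) = Gamma(333, 28).
Posterior mean = 333/28 = 333/28; prior mean = 23/3 = 23/3. Difference = 333/28 − 23/3 = 355/84.

355/84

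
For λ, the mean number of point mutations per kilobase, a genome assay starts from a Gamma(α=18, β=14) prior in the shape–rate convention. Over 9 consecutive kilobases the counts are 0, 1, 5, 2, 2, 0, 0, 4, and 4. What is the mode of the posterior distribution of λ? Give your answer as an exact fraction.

Total count: 0 + 1 + 5 + 2 + 2 + 0 + 0 + 4 + 4 = 18.
Total exposure: 9 kilobases.
Gamma(α, β) with Poisson data over total exposure Σt gives posterior Gamma(α+Σx, β+Σt) = Gamma(36, 23).
Posterior mode = (α'−1)/β' = 35/23.

35/23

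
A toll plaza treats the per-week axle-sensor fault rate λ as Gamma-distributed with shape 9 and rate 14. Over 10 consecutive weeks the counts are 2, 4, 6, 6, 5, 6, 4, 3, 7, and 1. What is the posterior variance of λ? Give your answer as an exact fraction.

53/576

Total count: 2 + 4 + 6 + 6 + 5 + 6 + 4 + 3 + 7 + 1 = 44.
Total exposure: 10 weeks.
By Gamma–Poisson conjugacy, the posterior is Gamma(α + Σx, β + Σt) = Gamma(9 + 44, 14 + 10) = Gamma(53, 24).
Posterior variance = α'/β'² = 53/576.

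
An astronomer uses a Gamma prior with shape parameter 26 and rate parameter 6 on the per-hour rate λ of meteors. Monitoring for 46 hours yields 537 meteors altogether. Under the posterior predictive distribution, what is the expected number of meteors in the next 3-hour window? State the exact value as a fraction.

Total count 537 over total exposure 46 hours.
By Gamma–Poisson conjugacy, the posterior is Gamma(α + Σx, β + Σt) = Gamma(26 + 537, 6 + 46) = Gamma(563, 52).
Predictive mean over a 3-hour window = T·E[λ|data] = 3·563/52 = 1689/52.

1689/52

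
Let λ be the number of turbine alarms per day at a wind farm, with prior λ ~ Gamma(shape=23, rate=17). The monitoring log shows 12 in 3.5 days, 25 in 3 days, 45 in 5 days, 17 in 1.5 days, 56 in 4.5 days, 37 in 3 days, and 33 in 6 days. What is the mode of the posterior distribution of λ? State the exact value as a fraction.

494/87

Total count: 12 + 25 + 45 + 17 + 56 + 37 + 33 = 225.
Total exposure: 3.5 + 3 + 5 + 1.5 + 4.5 + 3 + 6 = 26.5 days.
The Gamma prior is conjugate for the Poisson rate, so λ | data ~ Gamma(23+225, 17+26.5) = Gamma(248, 87/2).
Posterior mode = (α'−1)/β' = 247/(87/2) = 494/87.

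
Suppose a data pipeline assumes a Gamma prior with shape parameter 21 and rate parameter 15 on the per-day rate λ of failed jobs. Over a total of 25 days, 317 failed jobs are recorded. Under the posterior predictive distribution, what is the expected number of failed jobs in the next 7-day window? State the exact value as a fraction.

Total count 317 over total exposure 25 days.
By Gamma–Poisson conjugacy, the posterior is Gamma(α + Σx, β + Σt) = Gamma(21 + 317, 15 + 25) = Gamma(338, 40).
Predictive mean over a 7-day window = T·E[λ|data] = 7·338/40 = 1183/20.

1183/20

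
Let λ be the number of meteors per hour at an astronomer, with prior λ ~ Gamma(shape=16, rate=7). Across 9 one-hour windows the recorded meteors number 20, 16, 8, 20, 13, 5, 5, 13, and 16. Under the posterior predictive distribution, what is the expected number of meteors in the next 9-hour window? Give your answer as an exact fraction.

Total count: 20 + 16 + 8 + 20 + 13 + 5 + 5 + 13 + 16 = 116.
Total exposure: 9 hours.
Posterior: α' = 16 + 116 = 132, β' = 7 + 9 = 16.
Predictive mean over a 9-hour window = T·E[λ|data] = 9·132/16 = 297/4.

297/4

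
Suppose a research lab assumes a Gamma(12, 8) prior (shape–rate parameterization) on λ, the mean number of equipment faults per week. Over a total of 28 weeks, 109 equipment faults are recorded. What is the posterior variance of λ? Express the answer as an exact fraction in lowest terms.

Total count 109 over total exposure 28 weeks.
Posterior: α' = 12 + 109 = 121, β' = 8 + 28 = 36.
Posterior variance = α'/β'² = 121/1296.

121/1296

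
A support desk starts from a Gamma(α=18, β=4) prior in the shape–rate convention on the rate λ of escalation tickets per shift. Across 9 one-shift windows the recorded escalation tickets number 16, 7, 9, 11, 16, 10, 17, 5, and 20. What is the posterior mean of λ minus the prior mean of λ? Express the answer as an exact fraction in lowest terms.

141/26

Total count: 16 + 7 + 9 + 11 + 16 + 10 + 17 + 5 + 20 = 111.
Total exposure: 9 shifts.
Gamma(α, β) with Poisson data over total exposure Σt gives posterior Gamma(α+Σx, β+Σt) = Gamma(129, 13).
Posterior mean = 129/13 = 129/13; prior mean = 18/4 = 9/2. Difference = 129/13 − 9/2 = 141/26.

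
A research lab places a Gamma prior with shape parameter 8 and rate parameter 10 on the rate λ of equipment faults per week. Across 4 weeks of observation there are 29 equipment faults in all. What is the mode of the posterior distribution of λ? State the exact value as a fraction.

Total count 29 over total exposure 4 weeks.
Conjugate update: add total count to the shape and total exposure to the rate, giving Gamma(37, 14).
Posterior mode = (α'−1)/β' = 36/14 = 18/7.

18/7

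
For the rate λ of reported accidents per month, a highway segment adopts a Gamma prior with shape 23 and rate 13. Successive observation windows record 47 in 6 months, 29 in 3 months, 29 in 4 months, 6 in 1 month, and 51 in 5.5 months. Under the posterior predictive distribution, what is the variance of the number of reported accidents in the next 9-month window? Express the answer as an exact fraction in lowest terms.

Total count: 47 + 29 + 29 + 6 + 51 = 162.
Total exposure: 6 + 3 + 4 + 1 + 5.5 = 19.5 months.
Conjugate update: add total count to the shape and total exposure to the rate, giving Gamma(185, 65/2).
The posterior predictive for a window of length T is Negative Binomial with variance T·α'·(β'+T)/β'² = 9·185·(83/2)/(4225/4) = 55278/845.

55278/845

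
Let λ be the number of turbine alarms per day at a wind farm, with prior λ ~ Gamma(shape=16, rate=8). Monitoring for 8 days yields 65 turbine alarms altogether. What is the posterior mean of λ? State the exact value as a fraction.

81/16

Total count 65 over total exposure 8 days.
The Gamma prior is conjugate for the Poisson rate, so λ | data ~ Gamma(16+65, 8+8) = Gamma(81, 16).
Posterior mean = α'/β' = 81/16.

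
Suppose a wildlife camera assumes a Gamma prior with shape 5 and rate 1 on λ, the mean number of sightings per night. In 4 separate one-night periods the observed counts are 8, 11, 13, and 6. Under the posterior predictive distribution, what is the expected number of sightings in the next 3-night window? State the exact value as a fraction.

Total count: 8 + 11 + 13 + 6 = 38.
Total exposure: 4 nights.
Conjugate update: add total count to the shape and total exposure to the rate, giving Gamma(43, 5).
Predictive mean over a 3-night window = T·E[λ|data] = 3·43/5 = 129/5.

129/5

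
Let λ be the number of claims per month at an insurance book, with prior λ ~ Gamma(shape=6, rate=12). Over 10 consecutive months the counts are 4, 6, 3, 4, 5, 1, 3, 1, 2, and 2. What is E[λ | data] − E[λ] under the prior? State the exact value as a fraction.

Total count: 4 + 6 + 3 + 4 + 5 + 1 + 3 + 1 + 2 + 2 = 31.
Total exposure: 10 months.
Conjugate update: add total count to the shape and total exposure to the rate, giving Gamma(37, 22).
Posterior mean = 37/22 = 37/22; prior mean = 6/12 = 1/2. Difference = 37/22 − 1/2 = 13/11.

13/11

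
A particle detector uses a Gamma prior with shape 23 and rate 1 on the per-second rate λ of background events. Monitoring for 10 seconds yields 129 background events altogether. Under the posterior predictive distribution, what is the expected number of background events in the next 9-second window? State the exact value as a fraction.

1368/11

Total count 129 over total exposure 10 seconds.
The Gamma prior is conjugate for the Poisson rate, so λ | data ~ Gamma(23+129, 1+10) = Gamma(152, 11).
Predictive mean over a 9-second window = T·E[λ|data] = 9·152/11 = 1368/11.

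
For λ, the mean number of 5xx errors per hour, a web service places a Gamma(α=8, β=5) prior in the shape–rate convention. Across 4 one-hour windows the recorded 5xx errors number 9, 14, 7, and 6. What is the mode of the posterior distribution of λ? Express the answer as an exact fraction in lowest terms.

Total count: 9 + 14 + 7 + 6 = 36.
Total exposure: 4 hours.
Gamma(α, β) with Poisson data over total exposure Σt gives posterior Gamma(α+Σx, β+Σt) = Gamma(44, 9).
Posterior mode = (α'−1)/β' = 43/9.

43/9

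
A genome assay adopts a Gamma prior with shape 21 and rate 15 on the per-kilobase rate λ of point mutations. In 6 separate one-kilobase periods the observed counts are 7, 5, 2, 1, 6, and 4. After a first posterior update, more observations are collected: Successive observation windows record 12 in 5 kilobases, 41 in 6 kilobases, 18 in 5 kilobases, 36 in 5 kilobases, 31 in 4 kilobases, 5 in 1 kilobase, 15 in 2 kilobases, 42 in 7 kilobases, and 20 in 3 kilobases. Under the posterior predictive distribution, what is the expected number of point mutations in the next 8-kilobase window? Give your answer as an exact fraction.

2128/59

Total count: 7 + 5 + 2 + 1 + 6 + 4 = 25.
Total exposure: 6 kilobases.
After the first batch: Gamma(21 + 25, 15 + 6) = Gamma(46, 21).
Total count: 12 + 41 + 18 + 36 + 31 + 5 + 15 + 42 + 20 = 220.
Total exposure: 5 + 6 + 5 + 5 + 4 + 1 + 2 + 7 + 3 = 38 kilobases.
After the second batch: Gamma(46 + 220, 21 + 38) = Gamma(266, 59).
Predictive mean over an 8-kilobase window = T·E[λ|data] = 8·266/59 = 2128/59.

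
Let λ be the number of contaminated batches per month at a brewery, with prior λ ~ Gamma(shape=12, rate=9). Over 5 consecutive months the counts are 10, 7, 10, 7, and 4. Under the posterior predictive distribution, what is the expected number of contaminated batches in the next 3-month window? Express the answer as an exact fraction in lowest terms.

75/7

Total count: 10 + 7 + 10 + 7 + 4 = 38.
Total exposure: 5 months.
Gamma(α, β) with Poisson data over total exposure Σt gives posterior Gamma(α+Σx, β+Σt) = Gamma(50, 14).
Predictive mean over a 3-month window = T·E[λ|data] = 3·50/14 = 75/7.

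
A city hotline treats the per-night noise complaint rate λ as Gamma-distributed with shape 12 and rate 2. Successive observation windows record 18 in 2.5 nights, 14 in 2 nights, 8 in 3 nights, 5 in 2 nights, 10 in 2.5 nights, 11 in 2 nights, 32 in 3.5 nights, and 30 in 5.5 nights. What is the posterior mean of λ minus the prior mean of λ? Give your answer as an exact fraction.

Total count: 18 + 14 + 8 + 5 + 10 + 11 + 32 + 30 = 128.
Total exposure: 2.5 + 2 + 3 + 2 + 2.5 + 2 + 3.5 + 5.5 = 23 nights.
The Gamma prior is conjugate for the Poisson rate, so λ | data ~ Gamma(12+128, 2+23) = Gamma(140, 25).
Posterior mean = 140/25 = 28/5; prior mean = 12/2 = 6. Difference = 28/5 − 6 = -2/5.

-2/5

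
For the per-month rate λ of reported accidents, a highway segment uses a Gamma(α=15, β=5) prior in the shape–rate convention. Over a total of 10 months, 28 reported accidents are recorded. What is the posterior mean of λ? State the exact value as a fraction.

43/15

Total count 28 over total exposure 10 months.
Conjugate update: add total count to the shape and total exposure to the rate, giving Gamma(43, 15).
Posterior mean = α'/β' = 43/15.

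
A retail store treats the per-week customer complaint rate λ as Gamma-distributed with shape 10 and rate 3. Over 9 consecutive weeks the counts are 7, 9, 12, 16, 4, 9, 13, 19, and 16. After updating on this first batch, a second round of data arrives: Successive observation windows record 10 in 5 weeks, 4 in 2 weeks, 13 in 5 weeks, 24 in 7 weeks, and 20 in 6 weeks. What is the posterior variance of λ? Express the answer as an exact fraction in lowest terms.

Total count: 7 + 9 + 12 + 16 + 4 + 9 + 13 + 19 + 16 = 105.
Total exposure: 9 weeks.
After the first batch: Gamma(10 + 105, 3 + 9) = Gamma(115, 12).
Total count: 10 + 4 + 13 + 24 + 20 = 71.
Total exposure: 5 + 2 + 5 + 7 + 6 = 25 weeks.
After the second batch: Gamma(115 + 71, 12 + 25) = Gamma(186, 37).
Posterior variance = α'/β'² = 186/1369.

186/1369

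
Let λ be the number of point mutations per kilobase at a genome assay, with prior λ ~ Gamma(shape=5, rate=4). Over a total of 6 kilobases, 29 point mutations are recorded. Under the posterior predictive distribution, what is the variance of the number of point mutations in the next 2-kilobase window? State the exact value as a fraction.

204/25

Total count 29 over total exposure 6 kilobases.
Gamma(α, β) with Poisson data over total exposure Σt gives posterior Gamma(α+Σx, β+Σt) = Gamma(34, 10).
The posterior predictive for a window of length T is Negative Binomial with variance T·α'·(β'+T)/β'² = 2·34·12/100 = 204/25.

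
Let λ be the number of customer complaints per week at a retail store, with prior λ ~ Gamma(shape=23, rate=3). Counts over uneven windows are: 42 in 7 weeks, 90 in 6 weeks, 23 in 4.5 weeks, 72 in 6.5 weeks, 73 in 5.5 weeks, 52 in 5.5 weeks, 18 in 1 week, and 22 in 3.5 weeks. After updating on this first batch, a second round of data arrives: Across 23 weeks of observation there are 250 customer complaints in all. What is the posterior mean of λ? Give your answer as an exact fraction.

Total count: 42 + 90 + 23 + 72 + 73 + 52 + 18 + 22 = 392.
Total exposure: 7 + 6 + 4.5 + 6.5 + 5.5 + 5.5 + 1 + 3.5 = 39.5 weeks.
After the first batch: Gamma(23 + 392, 3 + 39.5) = Gamma(415, 85/2).
Total count 250 over total exposure 23 weeks.
After the second batch: Gamma(415 + 250, 85/2 + 23) = Gamma(665, 131/2).
Posterior mean = α'/β' = 665/(131/2) = 1330/131.

1330/131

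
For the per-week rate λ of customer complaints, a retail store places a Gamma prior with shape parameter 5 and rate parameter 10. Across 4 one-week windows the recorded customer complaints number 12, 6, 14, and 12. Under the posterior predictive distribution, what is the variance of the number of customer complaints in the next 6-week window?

Total count: 12 + 6 + 14 + 12 = 44.
Total exposure: 4 weeks.
The Gamma prior is conjugate for the Poisson rate, so λ | data ~ Gamma(5+44, 10+4) = Gamma(49, 14).
The posterior predictive for a window of length T is Negative Binomial with variance T·α'·(β'+T)/β'² = 6·49·20/196 = 30.

30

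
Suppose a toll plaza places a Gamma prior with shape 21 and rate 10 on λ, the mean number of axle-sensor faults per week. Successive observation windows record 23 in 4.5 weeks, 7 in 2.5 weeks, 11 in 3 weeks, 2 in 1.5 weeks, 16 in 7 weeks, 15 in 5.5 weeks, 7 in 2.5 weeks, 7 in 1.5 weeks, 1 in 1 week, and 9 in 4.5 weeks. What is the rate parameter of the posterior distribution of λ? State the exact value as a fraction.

Total count: 23 + 7 + 11 + 2 + 16 + 15 + 7 + 7 + 1 + 9 = 98.
Total exposure: 4.5 + 2.5 + 3 + 1.5 + 7 + 5.5 + 2.5 + 1.5 + 1 + 4.5 = 33.5 weeks.
Gamma(α, β) with Poisson data over total exposure Σt gives posterior Gamma(α+Σx, β+Σt) = Gamma(119, 87/2).

87/2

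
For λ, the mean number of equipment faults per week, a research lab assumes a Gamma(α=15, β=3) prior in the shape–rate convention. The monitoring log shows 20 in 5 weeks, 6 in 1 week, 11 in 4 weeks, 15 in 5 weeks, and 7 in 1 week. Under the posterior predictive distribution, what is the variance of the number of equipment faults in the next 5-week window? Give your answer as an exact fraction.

Total count: 20 + 6 + 11 + 15 + 7 = 59.
Total exposure: 5 + 1 + 4 + 5 + 1 = 16 weeks.
The Gamma prior is conjugate for the Poisson rate, so λ | data ~ Gamma(15+59, 3+16) = Gamma(74, 19).
The posterior predictive for a window of length T is Negative Binomial with variance T·α'·(β'+T)/β'² = 5·74·24/361 = 8880/361.

8880/361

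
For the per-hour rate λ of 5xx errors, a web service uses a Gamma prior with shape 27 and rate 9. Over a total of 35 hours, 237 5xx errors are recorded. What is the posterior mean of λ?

6

Total count 237 over total exposure 35 hours.
The Gamma prior is conjugate for the Poisson rate, so λ | data ~ Gamma(27+237, 9+35) = Gamma(264, 44).
Posterior mean = α'/β' = 264/44 = 6.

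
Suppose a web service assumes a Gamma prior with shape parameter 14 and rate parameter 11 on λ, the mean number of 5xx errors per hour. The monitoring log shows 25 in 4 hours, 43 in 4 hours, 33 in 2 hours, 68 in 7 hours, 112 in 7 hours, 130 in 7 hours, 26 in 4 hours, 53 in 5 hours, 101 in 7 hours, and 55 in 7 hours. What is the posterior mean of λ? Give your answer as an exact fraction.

132/13

Total count: 25 + 43 + 33 + 68 + 112 + 130 + 26 + 53 + 101 + 55 = 646.
Total exposure: 4 + 4 + 2 + 7 + 7 + 7 + 4 + 5 + 7 + 7 = 54 hours.
The Gamma prior is conjugate for the Poisson rate, so λ | data ~ Gamma(14+646, 11+54) = Gamma(660, 65).
Posterior mean = α'/β' = 660/65 = 132/13.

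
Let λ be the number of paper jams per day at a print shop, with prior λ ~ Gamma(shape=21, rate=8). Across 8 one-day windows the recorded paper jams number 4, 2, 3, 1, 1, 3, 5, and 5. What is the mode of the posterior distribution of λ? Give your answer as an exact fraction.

11/4

Total count: 4 + 2 + 3 + 1 + 1 + 3 + 5 + 5 = 24.
Total exposure: 8 days.
Conjugate update: add total count to the shape and total exposure to the rate, giving Gamma(45, 16).
Posterior mode = (α'−1)/β' = 44/16 = 11/4.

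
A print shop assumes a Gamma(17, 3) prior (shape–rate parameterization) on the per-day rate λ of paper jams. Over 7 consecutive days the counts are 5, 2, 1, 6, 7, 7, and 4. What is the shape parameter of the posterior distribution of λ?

Total count: 5 + 2 + 1 + 6 + 7 + 7 + 4 = 32.
Total exposure: 7 days.
By Gamma–Poisson conjugacy, the posterior is Gamma(α + Σx, β + Σt) = Gamma(17 + 32, 3 + 7) = Gamma(49, 10).

49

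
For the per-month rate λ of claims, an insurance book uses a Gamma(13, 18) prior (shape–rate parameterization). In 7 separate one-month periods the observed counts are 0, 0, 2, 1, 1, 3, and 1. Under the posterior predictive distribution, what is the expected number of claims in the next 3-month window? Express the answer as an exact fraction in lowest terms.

63/25

Total count: 0 + 0 + 2 + 1 + 1 + 3 + 1 = 8.
Total exposure: 7 months.
The Gamma prior is conjugate for the Poisson rate, so λ | data ~ Gamma(13+8, 18+7) = Gamma(21, 25).
Predictive mean over a 3-month window = T·E[λ|data] = 3·21/25 = 63/25.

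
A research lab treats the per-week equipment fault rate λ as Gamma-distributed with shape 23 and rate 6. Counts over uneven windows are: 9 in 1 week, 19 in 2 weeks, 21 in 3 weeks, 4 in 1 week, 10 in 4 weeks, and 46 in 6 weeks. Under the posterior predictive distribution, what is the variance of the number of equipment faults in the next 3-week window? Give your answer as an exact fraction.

10296/529

Total count: 9 + 19 + 21 + 4 + 10 + 46 = 109.
Total exposure: 1 + 2 + 3 + 1 + 4 + 6 = 17 weeks.
Posterior: α' = 23 + 109 = 132, β' = 6 + 17 = 23.
The posterior predictive for a window of length T is Negative Binomial with variance T·α'·(β'+T)/β'² = 3·132·26/529 = 10296/529.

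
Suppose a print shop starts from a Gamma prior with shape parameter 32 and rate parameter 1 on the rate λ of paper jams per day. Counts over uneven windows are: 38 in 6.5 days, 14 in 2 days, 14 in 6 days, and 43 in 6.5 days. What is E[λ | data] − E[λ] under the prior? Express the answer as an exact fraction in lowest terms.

Total count: 38 + 14 + 14 + 43 = 109.
Total exposure: 6.5 + 2 + 6 + 6.5 = 21 days.
Posterior: α' = 32 + 109 = 141, β' = 1 + 21 = 22.
Posterior mean = 141/22 = 141/22; prior mean = 32/1 = 32. Difference = 141/22 − 32 = -563/22.

-563/22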